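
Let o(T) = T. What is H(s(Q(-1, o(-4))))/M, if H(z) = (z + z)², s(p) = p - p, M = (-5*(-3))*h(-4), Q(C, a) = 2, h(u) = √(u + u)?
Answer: 0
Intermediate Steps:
h(u) = √2*√u (h(u) = √(2*u) = √2*√u)
M = 30*I*√2 (M = (-5*(-3))*(√2*√(-4)) = 15*(√2*(2*I)) = 15*(2*I*√2) = 30*I*√2 ≈ 42.426*I)
s(p) = 0
H(z) = 4*z² (H(z) = (2*z)² = 4*z²)
H(s(Q(-1, o(-4))))/M = (4*0²)/((30*I*√2)) = (4*0)*(-I*√2/60) = 0*(-I*√2/60) = 0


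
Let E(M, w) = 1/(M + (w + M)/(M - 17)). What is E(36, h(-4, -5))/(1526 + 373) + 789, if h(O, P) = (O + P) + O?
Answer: 1059305896/1342593 ≈ 789.00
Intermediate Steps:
h(O, P) = P + 2*O
E(M, w) = 1/(M + (M + w)/(-17 + M))
E(36, h(-4, -5))/(1526 + 373) + 789 = ((-17 + 36)/((-5 + 2*(-4)) + 36² - 16*36))/(1526 + 373) + 789 = (19/((-5 - 8) + 1296 - 576))/1899 + 789 = (19/(-13 + 1296 - 576))/1899 + 789 = (19/707)/1899 + 789 = ((1/707)*19)/1899 + 789 = (1/1899)*(19/707) + 789 = 19/1342593 + 789 = 1059305896/1342593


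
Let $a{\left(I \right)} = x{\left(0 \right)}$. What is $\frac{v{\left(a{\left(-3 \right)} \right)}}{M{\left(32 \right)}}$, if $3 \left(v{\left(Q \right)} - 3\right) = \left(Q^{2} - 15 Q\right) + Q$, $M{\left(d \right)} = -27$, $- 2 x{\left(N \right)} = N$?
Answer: $- \frac{1}{9} \approx -0.11111$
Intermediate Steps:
$x{\left(N \right)} = - \frac{N}{2}$
$a{\left(I \right)} = 0$ ($a{\left(I \right)} = \left(- \frac{1}{2}\right) 0 = 0$)
$v{\left(Q \right)} = 3 - \frac{14 Q}{3} + \frac{Q^{2}}{3}$ ($v{\left(Q \right)} = 3 + \frac{\left(Q^{2} - 15 Q\right) + Q}{3} = 3 + \frac{Q^{2} - 14 Q}{3} = 3 + \left(- \frac{14 Q}{3} + \frac{Q^{2}}{3}\right) = 3 - \frac{14 Q}{3} + \frac{Q^{2}}{3}$)
$\frac{v{\left(a{\left(-3 \right)} \right)}}{M{\left(32 \right)}} = \frac{3 - 0 + \frac{0^{2}}{3}}{-27} = \left(3 + 0 + \frac{1}{3} \cdot 0\right) \left(- \frac{1}{27}\right) = \left(3 + 0 + 0\right) \left(- \frac{1}{27}\right) = 3 \left(- \frac{1}{27}\right) = - \frac{1}{9}$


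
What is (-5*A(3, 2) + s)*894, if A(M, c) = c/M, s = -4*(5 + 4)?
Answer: -35164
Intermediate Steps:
s = -36 (s = -4*9 = -36)
(-5*A(3, 2) + s)*894 = (-10/3 - 36)*894 = -118/3*894 = -35164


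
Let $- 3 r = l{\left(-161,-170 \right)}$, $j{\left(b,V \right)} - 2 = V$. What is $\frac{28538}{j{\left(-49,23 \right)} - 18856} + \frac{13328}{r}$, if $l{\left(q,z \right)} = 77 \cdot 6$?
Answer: $- \frac{18241030}{207141} \approx -88.061$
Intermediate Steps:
$j{\left(b,V \right)} = 2 + V$
$l{\left(q,z \right)} = 462$
$r = -154$ ($r = \left(- \frac{1}{3}\right) 462 = -154$)
$\frac{28538}{j{\left(-49,23 \right)} - 18856} + \frac{13328}{r} = \frac{28538}{\left(2 + 23\right) - 18856} + \frac{13328}{-154} = \frac{28538}{25 - 18856} + 13328 \left(- \frac{1}{154}\right) = \frac{28538}{-18831} - \frac{952}{11} = 28538 \left(- \frac{1}{18831}\right) - \frac{952}{11} = - \frac{28538}{18831} - \frac{952}{11} = - \frac{18241030}{207141}$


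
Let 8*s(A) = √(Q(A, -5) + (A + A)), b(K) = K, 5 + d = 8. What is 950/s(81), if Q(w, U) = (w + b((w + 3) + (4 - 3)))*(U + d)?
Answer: -760*I*√170/17 ≈ -582.89*I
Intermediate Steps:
d = 3 (d = -5 + 8 = 3)
Q(w, U) = (3 + U)*(4 + 2*w) (Q(w, U) = (w + ((w + 3) + (4 - 3)))*(U + 3) = (w + ((3 + w) + 1))*(3 + U) = (w + (4 + w))*(3 + U) = (4 + 2*w)*(3 + U) = (3 + U)*(4 + 2*w))
s(A) = √(-8 - 2*A)/8 (s(A) = √((12 + 6*A - 5*A - 5*(4 + A)) + (A + A))/8 = √((12 + 6*A - 5*A + (-20 - 5*A)) + 2*A)/8 = √((-8 - 4*A) + 2*A)/8 = √(-8 - 2*A)/8)
950/s(81) = 950/((√(-8 - 2*81)/8)) = 950/((√(-8 - 162)/8)) = 950/((√(-170)/8)) = 950/(((I*√170)/8)) = 950/((I*√170/8)) = 950*(-4*I*√170/85) = -760*I*√170/17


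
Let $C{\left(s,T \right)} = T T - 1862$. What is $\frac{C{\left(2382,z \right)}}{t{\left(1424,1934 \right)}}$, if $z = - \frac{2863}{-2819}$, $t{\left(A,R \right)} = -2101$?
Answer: $\frac{14788672213}{16696144861} \approx 0.88575$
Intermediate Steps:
$z = \frac{2863}{2819}$ ($z = \left(-2863\right) \left(- \frac{1}{2819}\right) = \frac{2863}{2819} \approx 1.0156$)
$C{\left(s,T \right)} = -1862 + T^{2}$ ($C{\left(s,T \right)} = T^{2} - 1862 = -1862 + T^{2}$)
$\frac{C{\left(2382,z \right)}}{t{\left(1424,1934 \right)}} = \frac{-1862 + \left(\frac{2863}{2819}\right)^{2}}{-2101} = \left(-1862 + \frac{8196769}{7946761}\right) \left(- \frac{1}{2101}\right) = \left(- \frac{14788672213}{7946761}\right) \left(- \frac{1}{2101}\right) = \frac{14788672213}{16696144861}$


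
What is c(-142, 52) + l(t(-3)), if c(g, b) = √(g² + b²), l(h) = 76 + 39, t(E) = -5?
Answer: 115 + 2*√5717 ≈ 266.22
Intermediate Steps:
l(h) = 115
c(g, b) = √(b² + g²)
c(-142, 52) + l(t(-3)) = √(52² + (-142)²) + 115 = √(2704 + 20164) + 115 = √22868 + 115 = 2*√5717 + 115 = 115 + 2*√5717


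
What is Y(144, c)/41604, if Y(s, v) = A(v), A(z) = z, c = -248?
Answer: -62/10401 ≈ -0.0059610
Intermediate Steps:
Y(s, v) = v
Y(144, c)/41604 = -248/41604 = -248*1/41604 = -62/10401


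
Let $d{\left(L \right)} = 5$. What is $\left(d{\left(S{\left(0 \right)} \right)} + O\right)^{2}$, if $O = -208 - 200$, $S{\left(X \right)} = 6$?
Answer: $162409$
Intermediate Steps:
$O = -408$ ($O = -208 - 200 = -408$)
$\left(d{\left(S{\left(0 \right)} \right)} + O\right)^{2} = \left(5 - 408\right)^{2} = \left(-403\right)^{2} = 162409$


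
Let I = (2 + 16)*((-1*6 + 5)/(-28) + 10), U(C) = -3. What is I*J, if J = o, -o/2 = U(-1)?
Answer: 7587/7 ≈ 1083.9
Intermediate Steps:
o = 6 (o = -2*(-3) = 6)
J = 6
I = 2529/14 (I = 18*((-6 + 5)*(-1/28) + 10) = 18*(-1*(-1/28) + 10) = 18*(1/28 + 10) = 18*(281/28) = 2529/14 ≈ 180.64)
I*J = (2529/14)*6 = 7587/7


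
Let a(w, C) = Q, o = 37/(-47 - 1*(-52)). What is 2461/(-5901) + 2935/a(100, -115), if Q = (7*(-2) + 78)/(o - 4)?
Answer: 58728575/377664 ≈ 155.50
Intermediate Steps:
o = 37/5 (o = 37/(-47 + 52) = 37/5 ≈ 7.4000)
Q = 320/17 (Q = (7*(-2) + 78)/(37/5 - 4) = (-14 + 78)/(17/5) = 64*(5/17) = 320/17 ≈ 18.824)
a(w, C) = 320/17
2461/(-5901) + 2935/a(100, -115) = 2461/(-5901) + 2935/(320/17) = 2461*(-1/5901) + 2935*(17/320) = -2461/5901 + 9979/64 = 58728575/377664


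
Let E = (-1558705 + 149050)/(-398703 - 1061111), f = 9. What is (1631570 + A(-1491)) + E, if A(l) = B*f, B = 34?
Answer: 2382236840719/1459814 ≈ 1.6319e+6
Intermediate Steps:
A(l) = 306 (A(l) = 34*9 = 306)
E = 1409655/1459814 (E = -1409655/(-1459814) = -1409655*(-1/1459814) = 1409655/1459814 ≈ 0.96564)
(1631570 + A(-1491)) + E = (1631570 + 306) + 1409655/1459814 = 1631876 + 1409655/1459814 = 2382236840719/1459814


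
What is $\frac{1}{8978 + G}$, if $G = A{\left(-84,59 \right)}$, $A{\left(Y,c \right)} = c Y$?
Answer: $\frac{1}{4022} \approx 0.00024863$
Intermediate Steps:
$A{\left(Y,c \right)} = Y c$
$G = -4956$ ($G = \left(-84\right) 59 = -4956$)
$\frac{1}{8978 + G} = \frac{1}{8978 - 4956} = \frac{1}{4022}$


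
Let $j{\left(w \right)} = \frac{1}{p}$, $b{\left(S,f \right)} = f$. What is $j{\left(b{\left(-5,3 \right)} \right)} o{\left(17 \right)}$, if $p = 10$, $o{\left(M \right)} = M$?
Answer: $\frac{17}{10} \approx 1.7$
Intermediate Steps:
$j{\left(w \right)} = \frac{1}{10}$
$j{\left(b{\left(-5,3 \right)} \right)} o{\left(17 \right)} = \frac{1}{10} \cdot 17 = \frac{17}{10}$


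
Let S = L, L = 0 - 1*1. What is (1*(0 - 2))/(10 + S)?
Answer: -2/9 ≈ -0.22222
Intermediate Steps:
L = -1 (L = 0 - 1 = -1)
S = -1
(1*(0 - 2))/(10 + S) = (1*(0 - 2))/(10 - 1) = (1*(-2))/9 = -2*1/9 = -2/9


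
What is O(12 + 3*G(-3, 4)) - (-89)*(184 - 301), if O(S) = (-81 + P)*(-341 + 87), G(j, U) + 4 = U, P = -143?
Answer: 46483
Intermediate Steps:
G(j, U) = -4 + U
O(S) = 56896 (O(S) = (-81 - 143)*(-341 + 87) = -224*(-254) = 56896)
O(12 + 3*G(-3, 4)) - (-89)*(184 - 301) = 56896 - (-89)*(184 - 301) = 56896 - (-89)*(-117) = 56896 - 1*10413 = 56896 - 10413 = 46483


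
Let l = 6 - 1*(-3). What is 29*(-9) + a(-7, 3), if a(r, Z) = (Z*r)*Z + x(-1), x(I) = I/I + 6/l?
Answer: -967/3 ≈ -322.33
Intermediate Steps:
l = 9 (l = 6 + 3 = 9)
x(I) = 5/3 (x(I) = I/I + 6/9 = 1 + 6*(1/9) = 1 + 2/3 = 5/3)
a(r, Z) = 5/3 + r*Z**2 (a(r, Z) = (Z*r)*Z + 5/3 = r*Z**2 + 5/3 = 5/3 + r*Z**2)
29*(-9) + a(-7, 3) = 29*(-9) + (5/3 - 7*3**2) = -261 + (5/3 - 7*9) = -261 + (5/3 - 63) = -261 - 184/3 = -967/3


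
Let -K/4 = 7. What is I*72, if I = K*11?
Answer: -22176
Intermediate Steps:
K = -28 (K = -4*7 = -28)
I = -308 (I = -28*11 = -308)
I*72 = -308*72 = -22176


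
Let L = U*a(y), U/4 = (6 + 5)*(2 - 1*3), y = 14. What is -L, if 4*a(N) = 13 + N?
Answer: 297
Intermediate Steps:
a(N) = 13/4 + N/4 (a(N) = (13 + N)/4 = 13/4 + N/4)
U = -44 (U = 4*((6 + 5)*(2 - 1*3)) = 4*(11*(2 - 3)) = 4*(11*(-1)) = 4*(-11) = -44)
L = -297 (L = -44*(13/4 + (1/4)*14) = -44*(13/4 + 7/2) = -44*27/4 = -297)
-L = -1*(-297) = 297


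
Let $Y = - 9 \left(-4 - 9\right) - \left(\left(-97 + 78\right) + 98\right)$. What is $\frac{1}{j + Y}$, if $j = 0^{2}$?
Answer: $\frac{1}{38} \approx 0.026316$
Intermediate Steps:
$j = 0$
$Y = 38$ ($Y = \left(-9\right) \left(-13\right) - \left(-19 + 98\right) = 117 - 79 = 38$)
$\frac{1}{j + Y} = \frac{1}{0 + 38} = \frac{1}{38}$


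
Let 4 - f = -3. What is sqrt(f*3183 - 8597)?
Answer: 2*sqrt(3421) ≈ 116.98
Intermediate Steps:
f = 7 (f = 4 - 1*(-3) = 4 + 3 = 7)
sqrt(f*3183 - 8597) = sqrt(7*3183 - 8597) = sqrt(22281 - 8597) = sqrt(13684) = 2*sqrt(3421)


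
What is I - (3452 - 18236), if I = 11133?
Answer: 25917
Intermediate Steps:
I - (3452 - 18236) = 11133 - (3452 - 18236) = 11133 - 1*(-14784) = 11133 + 14784 = 25917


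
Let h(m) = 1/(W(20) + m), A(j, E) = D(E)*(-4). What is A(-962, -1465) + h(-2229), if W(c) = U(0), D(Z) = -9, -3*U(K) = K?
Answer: 80243/2229 ≈ 36.000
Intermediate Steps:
U(K) = -K/3
W(c) = 0 (W(c) = -⅓*0 = 0)
A(j, E) = 36 (A(j, E) = -9*(-4) = 36)
h(m) = 1/m (h(m) = 1/(0 + m) = 1/m)
A(-962, -1465) + h(-2229) = 36 + 1/(-2229) = 36 - 1/2229 = 80243/2229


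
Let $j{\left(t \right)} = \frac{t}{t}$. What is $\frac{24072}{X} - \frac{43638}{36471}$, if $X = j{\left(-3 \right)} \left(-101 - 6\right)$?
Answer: $- \frac{294199726}{1300799} \approx -226.17$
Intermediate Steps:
$j{\left(t \right)} = 1$
$X = -107$ ($X = 1 \left(-101 - 6\right) = 1 \left(-107\right) = -107$)
$\frac{24072}{X} - \frac{43638}{36471} = \frac{24072}{-107} - \frac{43638}{36471} = 24072 \left(- \frac{1}{107}\right) - \frac{14546}{12157} = - \frac{24072}{107} - \frac{14546}{12157} = - \frac{294199726}{1300799}$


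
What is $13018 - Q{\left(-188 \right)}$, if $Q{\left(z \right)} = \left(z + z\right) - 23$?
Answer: $13417$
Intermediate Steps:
$Q{\left(z \right)} = -23 + 2 z$ ($Q{\left(z \right)} = 2 z - 23 = -23 + 2 z$)
$13018 - Q{\left(-188 \right)} = 13018 - \left(-23 + 2 \left(-188\right)\right) = 13018 - \left(-23 - 376\right) = 13018 - -399 = 13018 + 399 = 13417$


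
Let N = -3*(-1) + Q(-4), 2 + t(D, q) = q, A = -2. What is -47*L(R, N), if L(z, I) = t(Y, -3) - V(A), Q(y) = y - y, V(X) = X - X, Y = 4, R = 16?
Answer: 235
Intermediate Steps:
t(D, q) = -2 + q
V(X) = 0
Q(y) = 0
N = 3 (N = -3*(-1) + 0 = 3 + 0 = 3)
L(z, I) = -5 (L(z, I) = (-2 - 3) - 1*0 = -5 + 0 = -5)
-47*L(R, N) = -47*(-5) = 235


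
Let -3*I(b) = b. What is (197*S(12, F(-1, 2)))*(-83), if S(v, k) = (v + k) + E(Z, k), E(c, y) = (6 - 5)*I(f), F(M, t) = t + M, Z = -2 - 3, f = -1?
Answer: -654040/3 ≈ -2.1801e+5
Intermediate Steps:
I(b) = -b/3
Z = -5
F(M, t) = M + t
E(c, y) = ⅓ (E(c, y) = (6 - 5)*(-⅓*(-1)) = 1*(⅓) = ⅓)
S(v, k) = ⅓ + k + v (S(v, k) = (v + k) + ⅓ = (k + v) + ⅓ = ⅓ + k + v)
(197*S(12, F(-1, 2)))*(-83) = (197*(⅓ + (-1 + 2) + 12))*(-83) = (197*(⅓ + 1 + 12))*(-83) = (197*(40/3))*(-83) = (7880/3)*(-83) = -654040/3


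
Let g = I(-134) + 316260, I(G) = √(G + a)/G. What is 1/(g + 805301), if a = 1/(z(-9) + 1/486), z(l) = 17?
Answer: 126448697263/141819927350988384 + 1943*I*√2718527/46658756098475178336 ≈ 8.9161e-7 + 6.866e-14*I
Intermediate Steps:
a = 486/8263 (a = 1/(17 + 1/486) = 1/(8263/486) = 486/8263 ≈ 0.058816)
I(G) = √(486/8263 + G)/G (I(G) = √(G + 486/8263)/G = √(486/8263 + G)/G)
g = 316260 - 29*I*√2718527/553621 (g = (1/8263)*√(4015818 + 68277169*(-134))/(-134) + 316260 = (1/8263)*(-1/134)*√(4015818 - 9149140646) + 316260 = (1/8263)*(-1/134)*√(-9145124828) + 316260 = (1/8263)*(-1/134)*(58*I*√2718527) + 316260 = -29*I*√2718527/553621 + 316260 = 316260 - 29*I*√2718527/553621 ≈ 3.1626e+5 - 0.086368*I)
1/(g + 805301) = 1/((316260 - 29*I*√2718527/553621) + 805301) = 1/(1121561 - 29*I*√2718527/553621)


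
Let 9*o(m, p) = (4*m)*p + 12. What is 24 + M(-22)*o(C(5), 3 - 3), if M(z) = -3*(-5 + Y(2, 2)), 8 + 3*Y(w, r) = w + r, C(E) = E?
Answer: 148/3 ≈ 49.333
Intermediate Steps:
o(m, p) = 4/3 + 4*m*p/9 (o(m, p) = ((4*m)*p + 12)/9 = (4*m*p + 12)/9 = (12 + 4*m*p)/9 = 4/3 + 4*m*p/9)
Y(w, r) = -8/3 + r/3 + w/3 (Y(w, r) = -8/3 + (w + r)/3 = -8/3 + (r + w)/3 = -8/3 + (r/3 + w/3) = -8/3 + r/3 + w/3)
M(z) = 19 (M(z) = -3*(-5 + (-8/3 + (⅓)*2 + (⅓)*2)) = -3*(-5 + (-8/3 + ⅔ + ⅔)) = -3*(-5 - 4/3) = -3*(-19/3) = 19)
24 + M(-22)*o(C(5), 3 - 3) = 24 + 19*(4/3 + (4/9)*5*(3 - 3)) = 24 + 19*(4/3 + (4/9)*5*0) = 24 + 19*(4/3 + 0) = 24 + 19*(4/3) = 24 + 76/3 = 148/3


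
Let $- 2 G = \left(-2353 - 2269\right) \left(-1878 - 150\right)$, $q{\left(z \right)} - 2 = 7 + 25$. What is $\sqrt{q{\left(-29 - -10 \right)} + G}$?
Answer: $i \sqrt{4686674} \approx 2164.9 i$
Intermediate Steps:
$q{\left(z \right)} = 34$ ($q{\left(z \right)} = 2 + \left(7 + 25\right) = 2 + 32 = 34$)
$G = -4686708$ ($G = - \frac{\left(-2353 - 2269\right) \left(-1878 - 150\right)}{2} = - \frac{\left(-4622\right) \left(-2028\right)}{2} = \left(- \frac{1}{2}\right) 9373416 = -4686708$)
$\sqrt{q{\left(-29 - -10 \right)} + G} = \sqrt{34 - 4686708} = \sqrt{-4686674} = i \sqrt{4686674}$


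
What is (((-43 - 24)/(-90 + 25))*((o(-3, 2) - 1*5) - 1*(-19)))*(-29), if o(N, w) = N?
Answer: -21373/65 ≈ -328.82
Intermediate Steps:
(((-43 - 24)/(-90 + 25))*((o(-3, 2) - 1*5) - 1*(-19)))*(-29) = (((-43 - 24)/(-90 + 25))*((-3 - 1*5) - 1*(-19)))*(-29) = ((-67/(-65))*((-3 - 5) + 19))*(-29) = ((-67*(-1/65))*(-8 + 19))*(-29) = ((67/65)*11)*(-29) = (737/65)*(-29) = -21373/65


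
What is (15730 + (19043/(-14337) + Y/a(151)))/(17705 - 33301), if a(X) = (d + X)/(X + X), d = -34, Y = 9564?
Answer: -7532632075/2906798076 ≈ -2.5914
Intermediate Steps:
a(X) = (-34 + X)/(2*X) (a(X) = (-34 + X)/(X + X) = (-34 + X)/((2*X)) = (-34 + X)*(1/(2*X)) = (-34 + X)/(2*X))
(15730 + (19043/(-14337) + Y/a(151)))/(17705 - 33301) = (15730 + (19043/(-14337) + 9564/(((½)*(-34 + 151)/151))))/(17705 - 33301) = (15730 + (19043*(-1/14337) + 9564/(((½)*(1/151)*117))))/(-15596) = (15730 + (-19043/14337 + 9564/(117/302)))*(-1/15596) = (15730 + (-19043/14337 + 9564*(302/117)))*(-1/15596) = (15730 + (-19043/14337 + 962776/39))*(-1/15596) = (15730 + 4600858945/186381)*(-1/15596) = (7532632075/186381)*(-1/15596) = -7532632075/2906798076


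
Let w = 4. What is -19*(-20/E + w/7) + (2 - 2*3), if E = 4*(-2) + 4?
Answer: -769/7 ≈ -109.86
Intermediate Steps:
E = -4 (E = -8 + 4 = -4)
-19*(-20/E + w/7) + (2 - 2*3) = -19*(-20/(-4) + 4/7) + (2 - 2*3) = -19*(-20*(-¼) + 4*(⅐)) + (2 - 6) = -19*(5 + 4/7) - 4 = -19*39/7 - 4 = -741/7 - 4 = -769/7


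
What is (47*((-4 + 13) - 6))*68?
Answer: 9588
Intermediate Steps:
(47*((-4 + 13) - 6))*68 = (47*(9 - 6))*68 = (47*3)*68 = 141*68 = 9588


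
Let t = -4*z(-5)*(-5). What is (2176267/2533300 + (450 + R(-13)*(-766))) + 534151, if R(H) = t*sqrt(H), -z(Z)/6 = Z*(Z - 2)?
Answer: 1354306889567/2533300 + 3217200*I*sqrt(13) ≈ 5.346e+5 + 1.16e+7*I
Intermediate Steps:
z(Z) = -6*Z*(-2 + Z) (z(Z) = -6*Z*(Z - 2) = -6*Z*(-2 + Z))
t = -4200 (t = -24*(-5)*(2 - 1*(-5))*(-5) = -24*(-5)*(2 + 5)*(-5) = -24*(-5)*7*(-5) = -4*(-210)*(-5) = 840*(-5) = -4200)
R(H) = -4200*sqrt(H)
(2176267/2533300 + (450 + R(-13)*(-766))) + 534151 = (2176267/2533300 + (450 - 4200*I*sqrt(13)*(-766))) + 534151 = (2176267/2533300 + (450 + 3217200*I*sqrt(13))) + 534151 = (1142161267/2533300 + 3217200*I*sqrt(13)) + 534151 = 1354306889567/2533300 + 3217200*I*sqrt(13)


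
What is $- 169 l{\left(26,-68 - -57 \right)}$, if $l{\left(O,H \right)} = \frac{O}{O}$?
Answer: $-169$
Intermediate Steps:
$l{\left(O,H \right)} = 1$
$- 169 l{\left(26,-68 - -57 \right)} = \left(-169\right) 1 = -169$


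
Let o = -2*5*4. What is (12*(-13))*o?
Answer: 6240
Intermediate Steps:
o = -40 (o = -10*4 = -40)
(12*(-13))*o = (12*(-13))*(-40) = -156*(-40) = 6240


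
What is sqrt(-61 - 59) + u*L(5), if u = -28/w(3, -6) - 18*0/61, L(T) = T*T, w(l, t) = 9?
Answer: -700/9 + 2*I*sqrt(30) ≈ -77.778 + 10.954*I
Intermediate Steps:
L(T) = T**2
u = -28/9 (u = -28/9 - 18*0/61 = -28*1/9 + 0*(1/61) = -28/9 + 0 = -28/9 ≈ -3.1111)
sqrt(-61 - 59) + u*L(5) = sqrt(-61 - 59) - 28/9*5**2 = sqrt(-120) - 28/9*25 = 2*I*sqrt(30) - 700/9 = -700/9 + 2*I*sqrt(30)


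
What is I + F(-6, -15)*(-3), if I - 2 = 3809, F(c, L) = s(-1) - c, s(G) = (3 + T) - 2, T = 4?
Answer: 3778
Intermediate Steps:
s(G) = 5 (s(G) = (3 + 4) - 2 = 7 - 2 = 5)
F(c, L) = 5 - c
I = 3811 (I = 2 + 3809 = 3811)
I + F(-6, -15)*(-3) = 3811 + (5 - 1*(-6))*(-3) = 3811 + (5 + 6)*(-3) = 3811 + 11*(-3) = 3811 - 33 = 3778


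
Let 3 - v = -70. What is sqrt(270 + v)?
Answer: 7*sqrt(7) ≈ 18.520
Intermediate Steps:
v = 73 (v = 3 - 1*(-70) = 3 + 70 = 73)
sqrt(270 + v) = sqrt(270 + 73) = sqrt(343) = 7*sqrt(7)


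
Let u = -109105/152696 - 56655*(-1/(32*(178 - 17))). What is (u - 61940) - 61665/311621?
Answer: -1897757575197103055/30643632459104 ≈ -61930.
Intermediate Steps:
u = 1011110365/98336224 (u = -109105*1/152696 - 56655/(161*(-32)) = -109105/152696 - 56655/(-5152) = -109105/152696 - 56655*(-1/5152) = -109105/152696 + 56655/5152 = 1011110365/98336224 ≈ 10.282)
(u - 61940) - 61665/311621 = (1011110365/98336224 - 61940) - 61665/311621 = -6089934604195/98336224 - 61665*1/311621 = -6089934604195/98336224 - 61665/311621 = -1897757575197103055/30643632459104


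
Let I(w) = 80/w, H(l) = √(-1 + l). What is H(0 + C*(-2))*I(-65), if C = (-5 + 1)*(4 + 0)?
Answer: -16*√31/13 ≈ -6.8526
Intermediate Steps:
C = -16 (C = -4*4 = -16)
H(0 + C*(-2))*I(-65) = √(-1 + (0 - 16*(-2)))*(80/(-65)) = √(-1 + (0 + 32))*(80*(-1/65)) = √(-1 + 32)*(-16/13) = √31*(-16/13) = -16*√31/13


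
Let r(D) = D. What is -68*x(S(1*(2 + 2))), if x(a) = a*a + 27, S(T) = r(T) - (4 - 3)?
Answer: -2448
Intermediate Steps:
S(T) = -1 + T (S(T) = T - (4 - 3) = T - 1*1 = T - 1 = -1 + T)
x(a) = 27 + a**2 (x(a) = a**2 + 27 = 27 + a**2)
-68*x(S(1*(2 + 2))) = -68*(27 + (-1 + 1*(2 + 2))**2) = -68*(27 + (-1 + 1*4)**2) = -68*(27 + (-1 + 4)**2) = -68*(27 + 3**2) = -68*(27 + 9) = -68*36 = -2448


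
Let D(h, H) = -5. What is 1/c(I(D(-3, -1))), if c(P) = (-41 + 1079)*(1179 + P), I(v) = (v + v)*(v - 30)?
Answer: 1/1587102 ≈ 6.3008e-7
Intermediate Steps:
I(v) = 2*v*(-30 + v) (I(v) = (2*v)*(-30 + v) = 2*v*(-30 + v))
c(P) = 1223802 + 1038*P (c(P) = 1038*(1179 + P) = 1223802 + 1038*P)
1/c(I(D(-3, -1))) = 1/(1223802 + 1038*(2*(-5)*(-30 - 5))) = 1/(1223802 + 1038*(2*(-5)*(-35))) = 1/(1223802 + 1038*350) = 1/(1223802 + 363300) = 1/1587102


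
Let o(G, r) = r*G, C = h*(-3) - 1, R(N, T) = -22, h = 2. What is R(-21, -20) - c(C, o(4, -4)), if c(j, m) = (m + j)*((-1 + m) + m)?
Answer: -781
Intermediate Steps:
C = -7 (C = 2*(-3) - 1 = -6 - 1 = -7)
o(G, r) = G*r
c(j, m) = (-1 + 2*m)*(j + m) (c(j, m) = (j + m)*(-1 + 2*m) = (-1 + 2*m)*(j + m))
R(-21, -20) - c(C, o(4, -4)) = -22 - (-1*(-7) - 4*(-4) + 2*(4*(-4))² + 2*(-7)*(4*(-4))) = -22 - (7 - 1*(-16) + 2*(-16)² + 2*(-7)*(-16)) = -22 - (7 + 16 + 2*256 + 224) = -22 - (7 + 16 + 512 + 224) = -22 - 1*759 = -22 - 759 = -781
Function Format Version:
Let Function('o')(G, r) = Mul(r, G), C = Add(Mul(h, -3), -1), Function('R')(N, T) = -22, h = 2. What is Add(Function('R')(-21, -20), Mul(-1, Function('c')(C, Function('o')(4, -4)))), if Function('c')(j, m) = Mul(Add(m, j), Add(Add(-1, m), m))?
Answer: -781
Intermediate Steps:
C = -7 (C = Add(Mul(2, -3), -1) = Add(-6, -1) = -7)
Function('o')(G, r) = Mul(G, r)
Function('c')(j, m) = Mul(Add(-1, Mul(2, m)), Add(j, m)) (Function('c')(j, m) = Mul(Add(j, m), Add(-1, Mul(2, m))) = Mul(Add(-1, Mul(2, m)), Add(j, m)))
Add(Function('R')(-21, -20), Mul(-1, Function('c')(C, Function('o')(4, -4)))) = Add(-22, Mul(-1, Add(Mul(-1, -7), Mul(-1, Mul(4, -4)), Mul(2, Pow(Mul(4, -4), 2)), Mul(2, -7, Mul(4, -4))))) = Add(-22, Mul(-1, Add(7, Mul(-1, -16), Mul(2, Pow(-16, 2)), Mul(2, -7, -16)))) = Add(-22, Mul(-1, Add(7, 16, Mul(2, 256), 224))) = Add(-22, Mul(-1, Add(7, 16, 512, 224))) = Add(-22, Mul(-1, 759)) = Add(-22, -759) = -781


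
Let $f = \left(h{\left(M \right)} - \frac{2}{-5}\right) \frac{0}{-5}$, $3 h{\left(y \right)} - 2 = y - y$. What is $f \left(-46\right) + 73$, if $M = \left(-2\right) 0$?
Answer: $73$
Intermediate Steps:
$M = 0$
$h{\left(y \right)} = \frac{2}{3}$ ($h{\left(y \right)} = \frac{2}{3} + \frac{y - y}{3} = \frac{2}{3} + \frac{1}{3} \cdot 0 = \frac{2}{3} + 0 = \frac{2}{3}$)
$f = 0$ ($f = \left(\frac{2}{3} - \frac{2}{-5}\right) \frac{0}{-5} = \left(\frac{2}{3} - - \frac{2}{5}\right) 0 \left(- \frac{1}{5}\right) = \left(\frac{2}{3} + \frac{2}{5}\right) 0 = \frac{16}{15} \cdot 0 = 0$)
$f \left(-46\right) + 73 = 0 \left(-46\right) + 73 = 0 + 73 = 73$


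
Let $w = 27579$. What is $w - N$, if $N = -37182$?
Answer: $64761$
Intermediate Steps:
$w - N = 27579 - -37182 = 27579 + 37182 = 64761$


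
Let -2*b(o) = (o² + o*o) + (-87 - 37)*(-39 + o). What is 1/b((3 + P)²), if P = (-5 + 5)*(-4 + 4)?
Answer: -1/1941 ≈ -0.00051520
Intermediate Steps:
P = 0 (P = 0*0 = 0)
b(o) = -2418 - o² + 62*o (b(o) = -((o² + o*o) + (-87 - 37)*(-39 + o))/2 = -((o² + o²) - 124*(-39 + o))/2 = -(2*o² + (4836 - 124*o))/2 = -(4836 - 124*o + 2*o²)/2 = -2418 - o² + 62*o)
1/b((3 + P)²) = 1/(-2418 - ((3 + 0)²)² + 62*(3 + 0)²) = 1/(-2418 - (3²)² + 62*3²) = 1/(-2418 - 1*9² + 62*9) = 1/(-2418 - 1*81 + 558) = 1/(-2418 - 81 + 558) = 1/(-1941) = -1/1941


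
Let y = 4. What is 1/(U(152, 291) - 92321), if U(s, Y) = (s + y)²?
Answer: -1/67985 ≈ -1.4709e-5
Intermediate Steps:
U(s, Y) = (4 + s)² (U(s, Y) = (s + 4)² = (4 + s)²)
1/(U(152, 291) - 92321) = 1/((4 + 152)² - 92321) = 1/(156² - 92321) = 1/(24336 - 92321) = 1/(-67985) = -1/67985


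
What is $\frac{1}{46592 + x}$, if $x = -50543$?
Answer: $- \frac{1}{3951} \approx -0.0002531$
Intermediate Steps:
$\frac{1}{46592 + x} = \frac{1}{46592 - 50543} = \frac{1}{-3951} = - \frac{1}{3951}$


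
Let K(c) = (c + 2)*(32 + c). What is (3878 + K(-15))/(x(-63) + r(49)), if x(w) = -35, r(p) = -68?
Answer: -3657/103 ≈ -35.505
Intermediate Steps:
K(c) = (2 + c)*(32 + c)
(3878 + K(-15))/(x(-63) + r(49)) = (3878 + (64 + (-15)**2 + 34*(-15)))/(-35 - 68) = (3878 + (64 + 225 - 510))/(-103) = (3878 - 221)*(-1/103) = 3657*(-1/103) = -3657/103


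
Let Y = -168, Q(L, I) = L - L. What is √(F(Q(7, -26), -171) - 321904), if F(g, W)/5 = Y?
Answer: 2*I*√80686 ≈ 568.11*I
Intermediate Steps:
Q(L, I) = 0
F(g, W) = -840 (F(g, W) = 5*(-168) = -840)
√(F(Q(7, -26), -171) - 321904) = √(-840 - 321904) = √(-322744) = 2*I*√80686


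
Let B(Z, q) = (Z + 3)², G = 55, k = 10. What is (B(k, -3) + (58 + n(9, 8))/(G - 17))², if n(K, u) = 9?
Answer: 42107121/1444 ≈ 29160.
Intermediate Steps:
B(Z, q) = (3 + Z)²
(B(k, -3) + (58 + n(9, 8))/(G - 17))² = ((3 + 10)² + (58 + 9)/(55 - 17))² = (13² + 67/38)² = (169 + 67*(1/38))² = (169 + 67/38)² = (6489/38)² = 42107121/1444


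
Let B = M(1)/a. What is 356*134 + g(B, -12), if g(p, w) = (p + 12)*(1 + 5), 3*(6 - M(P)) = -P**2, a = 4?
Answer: 95571/2 ≈ 47786.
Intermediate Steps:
M(P) = 6 + P**2/3 (M(P) = 6 - (-1)*P**2/3 = 6 + P**2/3)
B = 19/12 (B = (6 + (1/3)*1**2)/4 = (6 + (1/3)*1)*(1/4) = (6 + 1/3)*(1/4) = (19/3)*(1/4) = 19/12 ≈ 1.5833)
g(p, w) = 72 + 6*p (g(p, w) = (12 + p)*6 = 72 + 6*p)
356*134 + g(B, -12) = 356*134 + (72 + 6*(19/12)) = 47704 + (72 + 19/2) = 47704 + 163/2 = 95571/2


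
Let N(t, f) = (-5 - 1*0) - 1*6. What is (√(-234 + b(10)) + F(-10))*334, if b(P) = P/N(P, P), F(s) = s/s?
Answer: 334 + 668*I*√7106/11 ≈ 334.0 + 5119.1*I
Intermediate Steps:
N(t, f) = -11 (N(t, f) = (-5 + 0) - 6 = -5 - 6 = -11)
F(s) = 1
b(P) = -P/11 (b(P) = P/(-11) = P*(-1/11) = -P/11)
(√(-234 + b(10)) + F(-10))*334 = (√(-234 - 1/11*10) + 1)*334 = (√(-234 - 10/11) + 1)*334 = (√(-2584/11) + 1)*334 = (2*I*√7106/11 + 1)*334 = (1 + 2*I*√7106/11)*334 = 334 + 668*I*√7106/11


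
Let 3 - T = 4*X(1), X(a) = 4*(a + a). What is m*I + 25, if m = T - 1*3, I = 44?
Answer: -1383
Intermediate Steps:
X(a) = 8*a (X(a) = 4*(2*a) = 8*a)
T = -29 (T = 3 - 4*8*1 = 3 - 4*8 = 3 - 1*32 = 3 - 32 = -29)
m = -32 (m = -29 - 1*3 = -29 - 3 = -32)
m*I + 25 = -32*44 + 25 = -1408 + 25 = -1383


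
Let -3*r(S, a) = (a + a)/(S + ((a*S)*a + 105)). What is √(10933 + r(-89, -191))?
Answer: 5*√342898573921971/885489 ≈ 104.56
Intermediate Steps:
r(S, a) = -2*a/(3*(105 + S + S*a²)) (r(S, a) = -(a + a)/(3*(S + ((a*S)*a + 105))) = -2*a/(3*(S + ((S*a)*a + 105))) = -2*a/(3*(S + (S*a² + 105))) = -2*a/(3*(S + (105 + S*a²))) = -2*a/(3*(105 + S + S*a²)))
√(10933 + r(-89, -191)) = √(10933 - 2*(-191)/(315 + 3*(-89) + 3*(-89)*(-191)²)) = √(10933 - 2*(-191)/(315 - 267 + 3*(-89)*36481)) = √(10933 - 2*(-191)/(315 - 267 - 9740427)) = √(10933 - 2*(-191)/(-9740379)) = √(10933 - 2*(-191)*(-1/9740379)) = √(10933 - 382/9740379) = √(106491563225/9740379) = 5*√342898573921971/885489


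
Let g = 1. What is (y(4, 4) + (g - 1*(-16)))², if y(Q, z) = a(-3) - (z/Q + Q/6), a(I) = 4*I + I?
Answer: ⅑ ≈ 0.11111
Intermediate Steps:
a(I) = 5*I
y(Q, z) = -15 - Q/6 - z/Q (y(Q, z) = 5*(-3) - (z/Q + Q/6) = -15 - (z/Q + Q*(⅙)) = -15 - (z/Q + Q/6) = -15 - (Q/6 + z/Q) = -15 + (-Q/6 - z/Q) = -15 - Q/6 - z/Q)
(y(4, 4) + (g - 1*(-16)))² = ((-15 - ⅙*4 - 1*4/4) + (1 - 1*(-16)))² = ((-15 - ⅔ - 1*4*¼) + (1 + 16))² = ((-15 - ⅔ - 1) + 17)² = (-50/3 + 17)² = (⅓)² = ⅑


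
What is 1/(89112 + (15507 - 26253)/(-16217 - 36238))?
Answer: 17485/1558126902 ≈ 1.1222e-5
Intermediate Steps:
1/(89112 + (15507 - 26253)/(-16217 - 36238)) = 1/(89112 - 10746/(-52455)) = 1/(89112 - 10746*(-1/52455)) = 1/(89112 + 3582/17485) = 1/(1558126902/17485) = 17485/1558126902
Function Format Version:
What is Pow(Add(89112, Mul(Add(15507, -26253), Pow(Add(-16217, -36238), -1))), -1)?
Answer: Rational(17485, 1558126902) ≈ 1.1222e-5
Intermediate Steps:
Pow(Add(89112, Mul(Add(15507, -26253), Pow(Add(-16217, -36238), -1))), -1) = Pow(Add(89112, Mul(-10746, Pow(-52455, -1))), -1) = Pow(Add(89112, Mul(-10746, Rational(-1, 52455))), -1) = Pow(Add(89112, Rational(3582, 17485)), -1) = Pow(Rational(1558126902, 17485), -1) = Rational(17485, 1558126902)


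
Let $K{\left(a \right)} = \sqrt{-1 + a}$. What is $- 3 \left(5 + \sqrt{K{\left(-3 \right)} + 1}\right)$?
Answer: $-15 - 3 \sqrt{1 + 2 i} \approx -18.816 - 2.3585 i$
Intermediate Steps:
$- 3 \left(5 + \sqrt{K{\left(-3 \right)} + 1}\right) = - 3 \left(5 + \sqrt{\sqrt{-1 - 3} + 1}\right) = - 3 \left(5 + \sqrt{\sqrt{-4} + 1}\right) = - 3 \left(5 + \sqrt{2 i + 1}\right) = - 3 \left(5 + \sqrt{1 + 2 i}\right) = -15 - 3 \sqrt{1 + 2 i}$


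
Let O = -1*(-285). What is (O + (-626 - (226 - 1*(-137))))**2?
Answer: 495616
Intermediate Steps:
O = 285
(O + (-626 - (226 - 1*(-137))))**2 = (285 + (-626 - (226 - 1*(-137))))**2 = (285 + (-626 - (226 + 137)))**2 = (285 + (-626 - 1*363))**2 = (285 + (-626 - 363))**2 = (285 - 989)**2 = (-704)**2 = 495616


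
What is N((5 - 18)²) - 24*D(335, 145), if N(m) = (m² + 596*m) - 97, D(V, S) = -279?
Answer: 135884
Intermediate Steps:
N(m) = -97 + m² + 596*m
N((5 - 18)²) - 24*D(335, 145) = (-97 + ((5 - 18)²)² + 596*(5 - 18)²) - 24*(-279) = (-97 + ((-13)²)² + 596*(-13)²) - 1*(-6696) = (-97 + 169² + 596*169) + 6696 = (-97 + 28561 + 100724) + 6696 = 129188 + 6696 = 135884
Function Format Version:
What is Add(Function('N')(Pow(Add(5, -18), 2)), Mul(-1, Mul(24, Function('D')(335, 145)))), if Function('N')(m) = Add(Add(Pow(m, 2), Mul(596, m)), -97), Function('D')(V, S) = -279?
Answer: 135884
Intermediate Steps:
Function('N')(m) = Add(-97, Pow(m, 2), Mul(596, m))
Add(Function('N')(Pow(Add(5, -18), 2)), Mul(-1, Mul(24, Function('D')(335, 145)))) = Add(Add(-97, Pow(Pow(Add(5, -18), 2), 2), Mul(596, Pow(Add(5, -18), 2))), Mul(-1, Mul(24, -279))) = Add(Add(-97, Pow(Pow(-13, 2), 2), Mul(596, Pow(-13, 2))), Mul(-1, -6696)) = Add(Add(-97, Pow(169, 2), Mul(596, 169)), 6696) = Add(Add(-97, 28561, 100724), 6696) = Add(129188, 6696) = 135884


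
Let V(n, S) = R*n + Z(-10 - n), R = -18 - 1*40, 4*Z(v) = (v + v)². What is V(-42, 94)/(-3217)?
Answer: -3460/3217 ≈ -1.0755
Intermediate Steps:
Z(v) = v² (Z(v) = (v + v)²/4 = (2*v)²/4 = (4*v²)/4 = v²)
R = -58 (R = -18 - 40 = -58)
V(n, S) = (-10 - n)² - 58*n (V(n, S) = -58*n + (-10 - n)² = (-10 - n)² - 58*n)
V(-42, 94)/(-3217) = ((10 - 42)² - 58*(-42))/(-3217) = ((-32)² + 2436)*(-1/3217) = (1024 + 2436)*(-1/3217) = 3460*(-1/3217) = -3460/3217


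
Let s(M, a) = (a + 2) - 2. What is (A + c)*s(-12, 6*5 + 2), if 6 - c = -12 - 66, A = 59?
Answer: 4576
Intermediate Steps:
s(M, a) = a (s(M, a) = (2 + a) - 2 = a)
c = 84 (c = 6 - (-12 - 66) = 6 - 1*(-78) = 6 + 78 = 84)
(A + c)*s(-12, 6*5 + 2) = (59 + 84)*(6*5 + 2) = 143*(30 + 2) = 143*32 = 4576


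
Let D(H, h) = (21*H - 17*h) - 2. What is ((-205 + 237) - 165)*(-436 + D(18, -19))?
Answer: -34979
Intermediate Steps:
D(H, h) = -2 - 17*h + 21*H (D(H, h) = (-17*h + 21*H) - 2 = -2 - 17*h + 21*H)
((-205 + 237) - 165)*(-436 + D(18, -19)) = ((-205 + 237) - 165)*(-436 + (-2 - 17*(-19) + 21*18)) = (32 - 165)*(-436 + (-2 + 323 + 378)) = -133*(-436 + 699) = -133*263 = -34979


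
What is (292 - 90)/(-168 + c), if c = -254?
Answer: -101/211 ≈ -0.47867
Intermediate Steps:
(292 - 90)/(-168 + c) = (292 - 90)/(-168 - 254) = 202/(-422) = 202*(-1/422) = -101/211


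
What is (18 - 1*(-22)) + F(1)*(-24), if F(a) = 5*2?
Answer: -200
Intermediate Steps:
F(a) = 10
(18 - 1*(-22)) + F(1)*(-24) = (18 - 1*(-22)) + 10*(-24) = (18 + 22) - 240 = 40 - 240 = -200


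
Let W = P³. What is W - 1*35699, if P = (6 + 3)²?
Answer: 495742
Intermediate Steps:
P = 81 (P = 9² = 81)
W = 531441 (W = 81³ = 531441)
W - 1*35699 = 531441 - 1*35699 = 531441 - 35699 = 495742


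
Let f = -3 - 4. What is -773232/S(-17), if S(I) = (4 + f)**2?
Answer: -257744/3 ≈ -85915.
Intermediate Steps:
f = -7
S(I) = 9 (S(I) = (4 - 7)**2 = (-3)**2 = 9)
-773232/S(-17) = -773232/9 = -534*1448/9 = -257744/3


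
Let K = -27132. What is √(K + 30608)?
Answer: 2*√869 ≈ 58.958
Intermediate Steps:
√(K + 30608) = √(-27132 + 30608) = √3476 = 2*√869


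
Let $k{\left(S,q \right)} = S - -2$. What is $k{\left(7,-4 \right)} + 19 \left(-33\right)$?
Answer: $-618$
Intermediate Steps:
$k{\left(S,q \right)} = 2 + S$ ($k{\left(S,q \right)} = S + 2 = 2 + S$)
$k{\left(7,-4 \right)} + 19 \left(-33\right) = \left(2 + 7\right) + 19 \left(-33\right) = 9 - 627 = -618$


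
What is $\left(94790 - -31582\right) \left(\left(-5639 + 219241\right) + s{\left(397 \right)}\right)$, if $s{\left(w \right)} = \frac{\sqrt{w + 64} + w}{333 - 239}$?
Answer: $\frac{1268710746210}{47} + \frac{63186 \sqrt{461}}{47} \approx 2.6994 \cdot 10^{10}$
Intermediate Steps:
$s{\left(w \right)} = \frac{w}{94} + \frac{\sqrt{64 + w}}{94}$ ($s{\left(w \right)} = \frac{\sqrt{64 + w} + w}{94} = \left(w + \sqrt{64 + w}\right) \frac{1}{94} = \frac{w}{94} + \frac{\sqrt{64 + w}}{94}$)
$\left(94790 - -31582\right) \left(\left(-5639 + 219241\right) + s{\left(397 \right)}\right) = \left(94790 - -31582\right) \left(\left(-5639 + 219241\right) + \left(\frac{1}{94} \cdot 397 + \frac{\sqrt{64 + 397}}{94}\right)\right) = \left(94790 + 31582\right) \left(213602 + \left(\frac{397}{94} + \frac{\sqrt{461}}{94}\right)\right) = 126372 \left(\frac{20078985}{94} + \frac{\sqrt{461}}{94}\right) = \frac{1268710746210}{47} + \frac{63186 \sqrt{461}}{47}$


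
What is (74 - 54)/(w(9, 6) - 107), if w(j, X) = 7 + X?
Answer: -10/47 ≈ -0.21277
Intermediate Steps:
(74 - 54)/(w(9, 6) - 107) = (74 - 54)/((7 + 6) - 107) = 20/(13 - 107) = 20/(-94) = 20*(-1/94) = -10/47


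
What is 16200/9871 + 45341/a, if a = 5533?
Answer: 537195611/54616243 ≈ 9.8358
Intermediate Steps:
16200/9871 + 45341/a = 16200/9871 + 45341/5533 = 537195611/54616243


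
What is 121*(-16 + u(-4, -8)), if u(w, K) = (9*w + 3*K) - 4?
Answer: -9680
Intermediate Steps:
u(w, K) = -4 + 3*K + 9*w (u(w, K) = (3*K + 9*w) - 4 = -4 + 3*K + 9*w)
121*(-16 + u(-4, -8)) = 121*(-16 + (-4 + 3*(-8) + 9*(-4))) = 121*(-16 + (-4 - 24 - 36)) = 121*(-16 - 64) = 121*(-80) = -9680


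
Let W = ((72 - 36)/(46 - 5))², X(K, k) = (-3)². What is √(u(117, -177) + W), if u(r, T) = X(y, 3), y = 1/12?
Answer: 15*√73/41 ≈ 3.1259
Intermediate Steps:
y = 1/12 ≈ 0.083333
X(K, k) = 9
u(r, T) = 9
W = 1296/1681 (W = (36/41)² = 1296/1681 ≈ 0.77097)
√(u(117, -177) + W) = √(9 + 1296/1681) = √(16425/1681) = 15*√73/41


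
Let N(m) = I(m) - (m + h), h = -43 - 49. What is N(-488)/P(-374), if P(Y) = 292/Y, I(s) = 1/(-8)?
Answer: -867493/1168 ≈ -742.72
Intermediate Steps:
I(s) = -⅛
h = -92
N(m) = 735/8 - m (N(m) = -⅛ - (m - 92) = -⅛ - (-92 + m) = -⅛ + (92 - m) = 735/8 - m)
N(-488)/P(-374) = (735/8 - 1*(-488))/((292/(-374))) = (735/8 + 488)/((292*(-1/374))) = 4639/(8*(-146/187)) = (4639/8)*(-187/146) = -867493/1168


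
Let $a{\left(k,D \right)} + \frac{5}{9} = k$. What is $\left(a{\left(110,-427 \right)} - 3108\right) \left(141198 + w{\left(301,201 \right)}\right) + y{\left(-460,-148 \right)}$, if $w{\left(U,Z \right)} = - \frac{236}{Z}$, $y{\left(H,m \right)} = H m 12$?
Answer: $- \frac{764428346054}{1809} \approx -4.2257 \cdot 10^{8}$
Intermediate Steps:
$a{\left(k,D \right)} = - \frac{5}{9} + k$
$y{\left(H,m \right)} = 12 H m$
$\left(a{\left(110,-427 \right)} - 3108\right) \left(141198 + w{\left(301,201 \right)}\right) + y{\left(-460,-148 \right)} = \left(\left(- \frac{5}{9} + 110\right) - 3108\right) \left(141198 - \frac{236}{201}\right) + 12 \left(-460\right) \left(-148\right) = \left(\frac{985}{9} - 3108\right) \left(141198 - \frac{236}{201}\right) + 816960 = - \frac{26987 \left(141198 - \frac{236}{201}\right)}{9} + 816960 = \left(- \frac{26987}{9}\right) \frac{28380562}{201} + 816960 = - \frac{765906226694}{1809} + 816960 = - \frac{764428346054}{1809}$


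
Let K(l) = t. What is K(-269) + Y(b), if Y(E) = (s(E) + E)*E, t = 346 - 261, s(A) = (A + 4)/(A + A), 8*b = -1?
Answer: 5565/64 ≈ 86.953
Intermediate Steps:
b = -⅛ (b = (⅛)*(-1) = -⅛ ≈ -0.12500)
s(A) = (4 + A)/(2*A) (s(A) = (4 + A)/((2*A)) = (4 + A)*(1/(2*A)) = (4 + A)/(2*A))
t = 85
K(l) = 85
Y(E) = E*(E + (4 + E)/(2*E)) (Y(E) = ((4 + E)/(2*E) + E)*E = (E + (4 + E)/(2*E))*E = E*(E + (4 + E)/(2*E)))
K(-269) + Y(b) = 85 + (2 + (-⅛)² + (½)*(-⅛)) = 85 + (2 + 1/64 - 1/16) = 85 + 125/64 = 5565/64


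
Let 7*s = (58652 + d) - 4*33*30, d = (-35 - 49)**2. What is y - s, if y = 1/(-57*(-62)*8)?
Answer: -1745739449/197904 ≈ -8821.1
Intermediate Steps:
d = 7056 (d = (-84)**2 = 7056)
y = 1/28272 (y = 1/(3534*8) = 1/28272 ≈ 3.5371e-5)
s = 61748/7 (s = ((58652 + 7056) - 4*33*30)/7 = (65708 - 132*30)/7 = (65708 - 3960)/7 = (1/7)*61748 = 61748/7 ≈ 8821.1)
y - s = 1/28272 - 1*61748/7 = 1/28272 - 61748/7 = -1745739449/197904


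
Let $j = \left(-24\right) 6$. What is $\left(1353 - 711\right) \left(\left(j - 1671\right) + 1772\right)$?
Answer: $-27606$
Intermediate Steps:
$j = -144$
$\left(1353 - 711\right) \left(\left(j - 1671\right) + 1772\right) = \left(1353 - 711\right) \left(\left(-144 - 1671\right) + 1772\right) = 642 \left(-1815 + 1772\right) = 642 \left(-43\right) = -27606$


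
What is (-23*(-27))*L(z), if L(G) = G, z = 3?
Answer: 1863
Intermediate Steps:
(-23*(-27))*L(z) = -23*(-27)*3 = 621*3 = 1863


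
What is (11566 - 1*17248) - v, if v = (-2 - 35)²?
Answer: -7051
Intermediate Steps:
v = 1369 (v = (-37)² = 1369)
(11566 - 1*17248) - v = (11566 - 1*17248) - 1*1369 = (11566 - 17248) - 1369 = -5682 - 1369 = -7051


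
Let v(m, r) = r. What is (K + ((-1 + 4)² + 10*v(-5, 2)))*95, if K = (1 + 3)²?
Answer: 4275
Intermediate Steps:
K = 16 (K = 4² = 16)
(K + ((-1 + 4)² + 10*v(-5, 2)))*95 = (16 + ((-1 + 4)² + 10*2))*95 = (16 + (3² + 20))*95 = (16 + (9 + 20))*95 = (16 + 29)*95 = 45*95 = 4275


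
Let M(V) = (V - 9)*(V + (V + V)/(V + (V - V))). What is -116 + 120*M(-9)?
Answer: 15004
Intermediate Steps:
M(V) = (-9 + V)*(2 + V) (M(V) = (-9 + V)*(V + (2*V)/(V + 0)) = (-9 + V)*(V + (2*V)/V) = (-9 + V)*(V + 2) = (-9 + V)*(2 + V))
-116 + 120*M(-9) = -116 + 120*(-18 + (-9)² - 7*(-9)) = -116 + 120*(-18 + 81 + 63) = -116 + 120*126 = -116 + 15120 = 15004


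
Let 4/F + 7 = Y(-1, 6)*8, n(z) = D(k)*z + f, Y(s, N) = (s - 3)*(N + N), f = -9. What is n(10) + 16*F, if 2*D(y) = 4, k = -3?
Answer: 4237/391 ≈ 10.836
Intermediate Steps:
D(y) = 2 (D(y) = (½)*4 = 2)
Y(s, N) = 2*N*(-3 + s) (Y(s, N) = (-3 + s)*(2*N) = 2*N*(-3 + s))
n(z) = -9 + 2*z (n(z) = 2*z - 9 = -9 + 2*z)
F = -4/391 (F = 4/(-7 + (2*6*(-3 - 1))*8) = 4/(-7 + (2*6*(-4))*8) = 4/(-7 - 48*8) = 4/(-7 - 384) = 4/(-391) = 4*(-1/391) = -4/391 ≈ -0.010230)
n(10) + 16*F = (-9 + 2*10) + 16*(-4/391) = (-9 + 20) - 64/391 = 11 - 64/391 = 4237/391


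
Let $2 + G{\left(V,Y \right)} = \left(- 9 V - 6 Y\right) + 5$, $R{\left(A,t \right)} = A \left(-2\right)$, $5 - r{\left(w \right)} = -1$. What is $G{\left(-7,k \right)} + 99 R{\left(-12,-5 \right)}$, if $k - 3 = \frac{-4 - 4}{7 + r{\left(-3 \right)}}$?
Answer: $\frac{31560}{13} \approx 2427.7$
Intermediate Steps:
$r{\left(w \right)} = 6$ ($r{\left(w \right)} = 5 - -1 = 5 + 1 = 6$)
$R{\left(A,t \right)} = - 2 A$
$k = \frac{31}{13}$ ($k = 3 + \frac{-4 - 4}{7 + 6} = 3 - \frac{8}{13} = \frac{31}{13} \approx 2.3846$)
$G{\left(V,Y \right)} = 3 - 9 V - 6 Y$ ($G{\left(V,Y \right)} = -2 - \left(-5 + 6 Y + 9 V\right) = 3 - 9 V - 6 Y$)
$G{\left(-7,k \right)} + 99 R{\left(-12,-5 \right)} = \left(3 - -63 - \frac{186}{13}\right) + 99 \left(\left(-2\right) \left(-12\right)\right) = \left(3 + 63 - \frac{186}{13}\right) + 99 \cdot 24 = \frac{672}{13} + 2376 = \frac{31560}{13}$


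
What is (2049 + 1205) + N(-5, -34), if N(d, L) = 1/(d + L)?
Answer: 126905/39 ≈ 3254.0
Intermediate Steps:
N(d, L) = 1/(L + d)
(2049 + 1205) + N(-5, -34) = (2049 + 1205) + 1/(-34 - 5) = 3254 + 1/(-39) = 3254 - 1/39 = 126905/39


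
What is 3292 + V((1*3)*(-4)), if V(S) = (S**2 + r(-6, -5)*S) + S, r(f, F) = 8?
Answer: 3328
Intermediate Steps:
V(S) = S**2 + 9*S (V(S) = (S**2 + 8*S) + S = S**2 + 9*S)
3292 + V((1*3)*(-4)) = 3292 + ((1*3)*(-4))*(9 + (1*3)*(-4)) = 3292 + (3*(-4))*(9 + 3*(-4)) = 3292 - 12*(9 - 12) = 3292 - 12*(-3) = 3292 + 36 = 3328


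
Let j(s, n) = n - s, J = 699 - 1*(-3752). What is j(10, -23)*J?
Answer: -146883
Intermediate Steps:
J = 4451 (J = 699 + 3752 = 4451)
j(10, -23)*J = (-23 - 1*10)*4451 = (-23 - 10)*4451 = -33*4451 = -146883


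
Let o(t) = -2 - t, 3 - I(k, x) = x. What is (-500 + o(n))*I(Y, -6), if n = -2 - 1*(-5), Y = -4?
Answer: -4545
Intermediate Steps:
n = 3 (n = -2 + 5 = 3)
I(k, x) = 3 - x
(-500 + o(n))*I(Y, -6) = (-500 + (-2 - 1*3))*(3 - 1*(-6)) = (-500 + (-2 - 3))*(3 + 6) = (-500 - 5)*9 = -505*9 = -4545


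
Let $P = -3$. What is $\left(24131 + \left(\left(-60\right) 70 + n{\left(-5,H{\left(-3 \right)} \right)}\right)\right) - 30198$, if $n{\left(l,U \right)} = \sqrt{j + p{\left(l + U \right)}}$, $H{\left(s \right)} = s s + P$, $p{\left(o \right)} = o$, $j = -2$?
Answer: $-10267 + i \approx -10267.0 + 1.0 i$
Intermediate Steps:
$H{\left(s \right)} = -3 + s^{2}$ ($H{\left(s \right)} = s s - 3 = s^{2} - 3 = -3 + s^{2}$)
$n{\left(l,U \right)} = \sqrt{-2 + U + l}$ ($n{\left(l,U \right)} = \sqrt{-2 + \left(l + U\right)} = \sqrt{-2 + \left(U + l\right)} = \sqrt{-2 + U + l}$)
$\left(24131 + \left(\left(-60\right) 70 + n{\left(-5,H{\left(-3 \right)} \right)}\right)\right) - 30198 = \left(24131 + \left(\left(-60\right) 70 + \sqrt{-2 - \left(3 - \left(-3\right)^{2}\right) - 5}\right)\right) - 30198 = \left(24131 - \left(4200 - \sqrt{-2 + \left(-3 + 9\right) - 5}\right)\right) - 30198 = \left(24131 - \left(4200 - \sqrt{-2 + 6 - 5}\right)\right) - 30198 = \left(24131 - \left(4200 - \sqrt{-1}\right)\right) - 30198 = \left(24131 - \left(4200 - i\right)\right) - 30198 = \left(19931 + i\right) - 30198 = -10267 + i$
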